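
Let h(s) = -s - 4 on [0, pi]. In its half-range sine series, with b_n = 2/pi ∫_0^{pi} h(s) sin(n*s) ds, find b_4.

b_4 = 2/pi ∫_0^{pi} (-s - 4) sin(4*s) ds.
Integrating by parts (boundary term plus one more integral), an antiderivative of (-s - 4) sin(4*s) is s*cos(4*s)/4 - sin(4*s)/16 + cos(4*s); evaluating from 0 to pi: ∫_{0}^{pi} (-s - 4) sin(4*s) ds = (pi/4 + 1) - (1) = pi/4.
Hence b_4 = (2/pi)·(pi/4) = 1/2.

1/2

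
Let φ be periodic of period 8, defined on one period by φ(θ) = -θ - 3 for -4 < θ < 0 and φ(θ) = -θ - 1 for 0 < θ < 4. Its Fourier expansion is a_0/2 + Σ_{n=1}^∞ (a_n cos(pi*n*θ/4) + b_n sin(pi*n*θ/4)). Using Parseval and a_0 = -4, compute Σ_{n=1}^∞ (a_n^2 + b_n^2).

Parseval: a_0^2/2 + Σ_{n≥1} (a_n^2+b_n^2) = 1/4 ∫_{-4}^{4} φ(θ)^2 dθ = 38/3.
Subtract a_0^2/2 = 8: Σ (a_n^2+b_n^2) = 14/3.

14/3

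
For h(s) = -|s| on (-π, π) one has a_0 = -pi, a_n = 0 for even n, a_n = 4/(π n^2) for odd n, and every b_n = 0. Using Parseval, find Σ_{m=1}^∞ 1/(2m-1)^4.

pi**4/96

Parseval: a_0^2/2 + Σ a_n^2 = (1/π) ∫_{-π}^{π} h(s)^2 ds = 2*pi**2/3.
Subtract a_0^2/2 = pi**2/2: Σ a_n^2 = pi**2/6.
Only odd n contribute, with a_n^2 = 16/(π^2 n^4), so Σ_{m≥1} 1/(2m-1)^4 = π^2·(pi**2/6)/16 = pi**4/96.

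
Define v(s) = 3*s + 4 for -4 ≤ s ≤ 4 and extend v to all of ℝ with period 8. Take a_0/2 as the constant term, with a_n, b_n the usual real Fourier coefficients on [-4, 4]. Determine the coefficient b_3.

b_3 = 1/4 ∫_{-4}^{4} v(s) sin(3*pi*s/4) ds.
Integrating by parts (boundary term plus one more integral), an antiderivative of (3*s + 4) sin(3*pi*s/4) is -4*s*cos(3*pi*s/4)/pi + 16*sin(3*pi*s/4)/(3*pi**2) - 16*cos(3*pi*s/4)/(3*pi); evaluating from -4 to 4: ∫_{-4}^{4} (3*s + 4) sin(3*pi*s/4) ds = (64/(3*pi)) - (-32/(3*pi)) = 32/pi.
Hence b_3 = (1/4)·(32/pi) = 8/pi.

8/pi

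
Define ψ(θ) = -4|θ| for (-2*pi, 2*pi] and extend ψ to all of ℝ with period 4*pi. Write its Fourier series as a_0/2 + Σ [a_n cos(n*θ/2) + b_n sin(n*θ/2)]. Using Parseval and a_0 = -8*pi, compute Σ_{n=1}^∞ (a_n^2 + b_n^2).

Parseval: a_0^2/2 + Σ_{n≥1} (a_n^2+b_n^2) = (1/(2*pi)) ∫_{-2*pi}^{2*pi} ψ(θ)^2 dθ = 128*pi**2/3.
Subtract a_0^2/2 = 32*pi**2: Σ (a_n^2+b_n^2) = 32*pi**2/3.

32*pi**2/3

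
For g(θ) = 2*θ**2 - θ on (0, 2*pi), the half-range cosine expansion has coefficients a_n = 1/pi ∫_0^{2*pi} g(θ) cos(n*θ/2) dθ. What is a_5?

a_5 = 1/pi ∫_0^{2*pi} (2*θ**2 - θ) cos(5*θ/2) dθ.
Integrating by parts twice (tabular method), an antiderivative of (2*θ**2 - θ) cos(5*θ/2) is 4*θ**2*sin(5*θ/2)/5 - 2*θ*sin(5*θ/2)/5 + 16*θ*cos(5*θ/2)/25 - 32*sin(5*θ/2)/125 - 4*cos(5*θ/2)/25; evaluating from 0 to 2*pi: ∫_{0}^{2*pi} (2*θ**2 - θ) cos(5*θ/2) dθ = (4/25 - 32*pi/25) - (-4/25) = 8/25 - 32*pi/25.
Hence a_5 = (1/pi)·(8/25 - 32*pi/25) = 8*(1 - 4*pi)/(25*pi).

8*(1 - 4*pi)/(25*pi)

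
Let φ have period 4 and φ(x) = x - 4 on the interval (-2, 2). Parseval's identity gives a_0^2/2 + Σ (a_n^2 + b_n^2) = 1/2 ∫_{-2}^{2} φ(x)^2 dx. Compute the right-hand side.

104/3

1/2 ∫_{-2}^{2} φ(x)^2 dx = 1/2 · (208/3) = 104/3.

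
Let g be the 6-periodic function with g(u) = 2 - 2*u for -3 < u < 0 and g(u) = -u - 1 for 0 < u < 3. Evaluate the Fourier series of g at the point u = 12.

1/2

u = 12 differs from u = 0 by 2 full period(s), and the series is 6-periodic.
At u = 0 the one-sided limits are g(0^-) = 2 and g(0^+) = -1.
By Dirichlet's theorem the series converges to their average, [(2) + (-1)]/2 = 1/2.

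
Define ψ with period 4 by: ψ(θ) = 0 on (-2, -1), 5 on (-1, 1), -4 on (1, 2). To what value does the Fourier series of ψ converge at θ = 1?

1/2

At θ = 1 the one-sided limits are ψ(1^-) = 5 and ψ(1^+) = -4.
By Dirichlet's theorem the series converges to their average, [(5) + (-4)]/2 = 1/2.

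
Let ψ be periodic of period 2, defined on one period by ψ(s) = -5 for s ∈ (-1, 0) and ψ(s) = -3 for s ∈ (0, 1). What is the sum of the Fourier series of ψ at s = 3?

s = 3 differs from s = 1 by 1 full period(s), and the series is 2-periodic.
At s = 1 the one-sided limits are ψ(1^-) = -3 and ψ(1^+) = -5.
By Dirichlet's theorem the series converges to their average, [(-3) + (-5)]/2 = -4.

-4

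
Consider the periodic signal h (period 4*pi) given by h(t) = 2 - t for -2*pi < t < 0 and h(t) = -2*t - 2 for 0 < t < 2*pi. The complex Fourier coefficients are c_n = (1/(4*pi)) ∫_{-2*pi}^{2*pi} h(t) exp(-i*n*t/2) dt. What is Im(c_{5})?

Since h is real-valued, Im(c_{5}) = -(1/(4*pi)) ∫_{-2*pi}^{2*pi} h(t) sin(5*t/2) dt = -b_{5}/2.
Split the integral at the breakpoints.
Integrating by parts (boundary term plus one more integral), an antiderivative of (2 - t) sin(5*t/2) is 2*t*cos(5*t/2)/5 - 4*sin(5*t/2)/25 - 4*cos(5*t/2)/5; evaluating from -2*pi to 0: ∫_{-2*pi}^{0} (2 - t) sin(5*t/2) dt = (-4/5) - (4/5 + 4*pi/5) = -4*pi/5 - 8/5.
Integrating by parts (boundary term plus one more integral), an antiderivative of (-2*t - 2) sin(5*t/2) is 4*t*cos(5*t/2)/5 - 8*sin(5*t/2)/25 + 4*cos(5*t/2)/5; evaluating from 0 to 2*pi: ∫_{0}^{2*pi} (-2*t - 2) sin(5*t/2) dt = (-8*pi/5 - 4/5) - (4/5) = -8*pi/5 - 8/5.
So ∫_{-2*pi}^{2*pi} h(t) sin(5*t/2) dt = -12*pi/5 - 16/5.
Hence Im(c_{5}) = (-1/(4*pi))·(-12*pi/5 - 16/5) = (4 + 3*pi)/(5*pi).

(4 + 3*pi)/(5*pi)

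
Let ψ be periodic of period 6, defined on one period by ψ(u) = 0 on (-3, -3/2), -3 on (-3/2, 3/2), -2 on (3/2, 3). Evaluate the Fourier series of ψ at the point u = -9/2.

u = -9/2 differs from u = 3/2 by -1 full period(s), and the series is 6-periodic.
At u = 3/2 the one-sided limits are ψ(3/2^-) = -3 and ψ(3/2^+) = -2.
By Dirichlet's theorem the series converges to their average, [(-3) + (-2)]/2 = -5/2.

-5/2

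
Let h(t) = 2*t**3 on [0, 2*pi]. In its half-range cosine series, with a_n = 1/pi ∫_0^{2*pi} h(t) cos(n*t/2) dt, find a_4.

6*pi

a_4 = 1/pi ∫_0^{2*pi} (2*t**3) cos(2*t) dt.
Integrating by parts three times (tabular method), an antiderivative of (2*t**3) cos(2*t) is t**3*sin(2*t) + 3*t**2*cos(2*t)/2 - 3*t*sin(2*t)/2 - 3*cos(2*t)/4; evaluating from 0 to 2*pi: ∫_{0}^{2*pi} (2*t**3) cos(2*t) dt = (-3/4 + 6*pi**2) - (-3/4) = 6*pi**2.
Hence a_4 = (1/pi)·(6*pi**2) = 6*pi.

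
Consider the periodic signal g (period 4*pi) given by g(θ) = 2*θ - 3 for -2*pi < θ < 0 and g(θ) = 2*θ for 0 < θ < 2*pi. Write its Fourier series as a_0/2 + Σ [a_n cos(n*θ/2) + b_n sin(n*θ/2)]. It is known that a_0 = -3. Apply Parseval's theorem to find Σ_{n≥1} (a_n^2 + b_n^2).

9/2 + 12*pi + 32*pi**2/3

Parseval: a_0^2/2 + Σ_{n≥1} (a_n^2+b_n^2) = (1/(2*pi)) ∫_{-2*pi}^{2*pi} g(θ)^2 dθ = 9 + 12*pi + 32*pi**2/3.
Subtract a_0^2/2 = 9/2: Σ (a_n^2+b_n^2) = 9/2 + 12*pi + 32*pi**2/3.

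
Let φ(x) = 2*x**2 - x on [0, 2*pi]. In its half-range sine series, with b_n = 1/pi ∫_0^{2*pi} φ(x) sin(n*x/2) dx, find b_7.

b_7 = 1/pi ∫_0^{2*pi} (2*x**2 - x) sin(7*x/2) dx.
Integrating by parts twice (tabular method), an antiderivative of (2*x**2 - x) sin(7*x/2) is -4*x**2*cos(7*x/2)/7 + 16*x*sin(7*x/2)/49 + 2*x*cos(7*x/2)/7 - 4*sin(7*x/2)/49 + 32*cos(7*x/2)/343; evaluating from 0 to 2*pi: ∫_{0}^{2*pi} (2*x**2 - x) sin(7*x/2) dx = (-4*pi/7 - 32/343 + 16*pi**2/7) - (32/343) = -4*pi/7 - 64/343 + 16*pi**2/7.
Hence b_7 = (1/pi)·(-4*pi/7 - 64/343 + 16*pi**2/7) = 4*(-49*pi - 16 + 196*pi**2)/(343*pi).

4*(-49*pi - 16 + 196*pi**2)/(343*pi)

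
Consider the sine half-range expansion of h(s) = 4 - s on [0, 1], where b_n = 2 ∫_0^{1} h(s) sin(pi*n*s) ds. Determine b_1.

b_1 = 2 ∫_0^{1} (4 - s) sin(pi*s) ds.
Integrating by parts (boundary term plus one more integral), an antiderivative of (4 - s) sin(pi*s) is s*cos(pi*s)/pi - sin(pi*s)/pi**2 - 4*cos(pi*s)/pi; evaluating from 0 to 1: ∫_{0}^{1} (4 - s) sin(pi*s) ds = (3/pi) - (-4/pi) = 7/pi.
Hence b_1 = 2·(7/pi) = 14/pi.

14/pi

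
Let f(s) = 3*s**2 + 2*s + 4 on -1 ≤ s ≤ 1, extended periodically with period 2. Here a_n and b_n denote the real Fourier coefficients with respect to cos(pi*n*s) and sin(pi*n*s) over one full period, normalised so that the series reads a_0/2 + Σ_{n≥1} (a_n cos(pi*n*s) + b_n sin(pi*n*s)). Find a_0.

10

a_0 = ∫_{-1}^{1} f(s) ds = 10.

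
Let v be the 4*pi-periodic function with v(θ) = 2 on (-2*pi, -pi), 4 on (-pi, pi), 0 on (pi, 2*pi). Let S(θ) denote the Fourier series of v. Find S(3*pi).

θ = 3*pi differs from θ = -pi by 1 full period(s), and the series is 4*pi-periodic.
At θ = -pi the one-sided limits are v(-pi^-) = 2 and v(-pi^+) = 4.
By Dirichlet's theorem the series converges to their average, [(2) + (4)]/2 = 3.

3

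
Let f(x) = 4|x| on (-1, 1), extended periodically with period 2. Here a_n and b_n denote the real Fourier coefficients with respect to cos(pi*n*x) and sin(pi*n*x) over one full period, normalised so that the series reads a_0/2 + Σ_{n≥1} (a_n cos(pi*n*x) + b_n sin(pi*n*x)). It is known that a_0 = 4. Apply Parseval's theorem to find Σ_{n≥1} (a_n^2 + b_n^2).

Parseval: a_0^2/2 + Σ_{n≥1} (a_n^2+b_n^2) = ∫_{-1}^{1} f(x)^2 dx = 32/3.
Subtract a_0^2/2 = 8: Σ (a_n^2+b_n^2) = 8/3.

8/3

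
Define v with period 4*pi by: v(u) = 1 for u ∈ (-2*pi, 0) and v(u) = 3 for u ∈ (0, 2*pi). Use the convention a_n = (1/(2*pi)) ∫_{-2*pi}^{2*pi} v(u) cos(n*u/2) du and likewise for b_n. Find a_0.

a_0 = (1/(2*pi)) ∫_{-2*pi}^{2*pi} v(u) du = (1/(2*pi)) · (8*pi) = 4.

4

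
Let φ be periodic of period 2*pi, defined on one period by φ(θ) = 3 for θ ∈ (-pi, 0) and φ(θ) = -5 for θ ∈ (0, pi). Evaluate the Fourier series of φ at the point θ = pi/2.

-5

φ is continuous at θ = pi/2 with value -5, so the series converges to -5 there.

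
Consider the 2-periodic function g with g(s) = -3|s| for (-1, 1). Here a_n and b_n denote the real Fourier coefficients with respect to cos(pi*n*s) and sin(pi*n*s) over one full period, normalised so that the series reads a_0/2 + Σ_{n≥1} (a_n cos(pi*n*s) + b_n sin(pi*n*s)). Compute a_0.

a_0 = ∫_{-1}^{1} g(s) ds = -3.

-3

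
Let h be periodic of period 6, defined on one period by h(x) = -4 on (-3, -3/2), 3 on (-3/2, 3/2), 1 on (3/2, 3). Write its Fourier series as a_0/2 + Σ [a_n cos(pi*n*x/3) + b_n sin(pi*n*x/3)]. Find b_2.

-5/pi

b_2 = 1/3 ∫_{-3}^{3} h(x) sin(2*pi*x/3) dx.
Split the integral at the breakpoints.
Directly, an antiderivative of (-4) sin(2*pi*x/3) is 6*cos(2*pi*x/3)/pi; evaluating from -3 to -3/2: ∫_{-3}^{-3/2} (-4) sin(2*pi*x/3) dx = (-6/pi) - (6/pi) = -12/pi.
Directly, an antiderivative of (3) sin(2*pi*x/3) is -9*cos(2*pi*x/3)/(2*pi); evaluating from -3/2 to 3/2: ∫_{-3/2}^{3/2} (3) sin(2*pi*x/3) dx = (9/(2*pi)) - (9/(2*pi)) = 0.
Directly, an antiderivative of (1) sin(2*pi*x/3) is -3*cos(2*pi*x/3)/(2*pi); evaluating from 3/2 to 3: ∫_{3/2}^{3} (1) sin(2*pi*x/3) dx = (-3/(2*pi)) - (3/(2*pi)) = -3/pi.
Summing the pieces and multiplying by (1/3) gives b_2 = -5/pi.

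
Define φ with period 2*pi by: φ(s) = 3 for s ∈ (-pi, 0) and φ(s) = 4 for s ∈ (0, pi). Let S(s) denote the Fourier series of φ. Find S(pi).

s = pi differs from s = -pi by 1 full period(s), and the series is 2*pi-periodic.
At s = -pi the one-sided limits are φ(-pi^-) = 4 and φ(-pi^+) = 3.
By Dirichlet's theorem the series converges to their average, [(4) + (3)]/2 = 7/2.

7/2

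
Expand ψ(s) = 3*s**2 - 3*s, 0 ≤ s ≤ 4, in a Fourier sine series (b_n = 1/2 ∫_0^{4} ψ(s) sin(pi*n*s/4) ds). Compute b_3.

b_3 = 1/2 ∫_0^{4} (3*s**2 - 3*s) sin(3*pi*s/4) ds.
Integrating by parts twice (tabular method), an antiderivative of (3*s**2 - 3*s) sin(3*pi*s/4) is -4*s**2*cos(3*pi*s/4)/pi + 32*s*sin(3*pi*s/4)/(3*pi**2) + 4*s*cos(3*pi*s/4)/pi - 16*sin(3*pi*s/4)/(3*pi**2) + 128*cos(3*pi*s/4)/(9*pi**3); evaluating from 0 to 4: ∫_{0}^{4} (3*s**2 - 3*s) sin(3*pi*s/4) ds = (-128/(9*pi**3) + 48/pi) - (128/(9*pi**3)) = -256/(9*pi**3) + 48/pi.
Hence b_3 = (1/2)·(-256/(9*pi**3) + 48/pi) = -128/(9*pi**3) + 24/pi.

-128/(9*pi**3) + 24/pi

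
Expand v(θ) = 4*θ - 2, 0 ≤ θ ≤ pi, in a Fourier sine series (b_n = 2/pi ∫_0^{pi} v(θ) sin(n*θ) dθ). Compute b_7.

8*(-1 + pi)/(7*pi)

b_7 = 2/pi ∫_0^{pi} (4*θ - 2) sin(7*θ) dθ.
Integrating by parts (boundary term plus one more integral), an antiderivative of (4*θ - 2) sin(7*θ) is -4*θ*cos(7*θ)/7 + 4*sin(7*θ)/49 + 2*cos(7*θ)/7; evaluating from 0 to pi: ∫_{0}^{pi} (4*θ - 2) sin(7*θ) dθ = (-2/7 + 4*pi/7) - (2/7) = -4/7 + 4*pi/7.
Hence b_7 = (2/pi)·(-4/7 + 4*pi/7) = 8*(-1 + pi)/(7*pi).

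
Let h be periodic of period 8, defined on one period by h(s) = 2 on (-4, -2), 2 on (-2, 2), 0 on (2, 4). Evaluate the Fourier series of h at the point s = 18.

s = 18 differs from s = 2 by 2 full period(s), and the series is 8-periodic.
At s = 2 the one-sided limits are h(2^-) = 2 and h(2^+) = 0.
By Dirichlet's theorem the series converges to their average, [(2) + (0)]/2 = 1.

1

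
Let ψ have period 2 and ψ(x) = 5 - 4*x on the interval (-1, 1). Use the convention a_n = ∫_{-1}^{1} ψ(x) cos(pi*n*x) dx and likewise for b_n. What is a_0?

a_0 = ∫_{-1}^{1} ψ(x) dx = 10.

10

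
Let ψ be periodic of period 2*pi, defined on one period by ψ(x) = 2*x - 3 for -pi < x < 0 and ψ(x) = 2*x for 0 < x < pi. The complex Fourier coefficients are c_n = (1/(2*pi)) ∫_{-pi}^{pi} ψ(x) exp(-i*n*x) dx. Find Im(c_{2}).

Since ψ is real-valued, Im(c_{2}) = -(1/(2*pi)) ∫_{-pi}^{pi} ψ(x) sin(2*x) dx = -b_{2}/2.
Split the integral at the breakpoints.
Integrating by parts (boundary term plus one more integral), an antiderivative of (2*x - 3) sin(2*x) is -x*cos(2*x) + sin(2*x)/2 + 3*cos(2*x)/2; evaluating from -pi to 0: ∫_{-pi}^{0} (2*x - 3) sin(2*x) dx = (3/2) - (3/2 + pi) = -pi.
Integrating by parts (boundary term plus one more integral), an antiderivative of (2*x) sin(2*x) is -x*cos(2*x) + sin(2*x)/2; evaluating from 0 to pi: ∫_{0}^{pi} (2*x) sin(2*x) dx = (-pi) - (0) = -pi.
So ∫_{-pi}^{pi} ψ(x) sin(2*x) dx = -2*pi.
Hence Im(c_{2}) = (-1/(2*pi))·(-2*pi) = 1.

1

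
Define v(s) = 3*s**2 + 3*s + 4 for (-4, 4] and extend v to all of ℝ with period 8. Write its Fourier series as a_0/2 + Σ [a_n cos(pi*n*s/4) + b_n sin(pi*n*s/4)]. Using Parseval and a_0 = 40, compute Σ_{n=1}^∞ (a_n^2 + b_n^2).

2528/5

Parseval: a_0^2/2 + Σ_{n≥1} (a_n^2+b_n^2) = 1/4 ∫_{-4}^{4} v(s)^2 ds = 6528/5.
Subtract a_0^2/2 = 800: Σ (a_n^2+b_n^2) = 2528/5.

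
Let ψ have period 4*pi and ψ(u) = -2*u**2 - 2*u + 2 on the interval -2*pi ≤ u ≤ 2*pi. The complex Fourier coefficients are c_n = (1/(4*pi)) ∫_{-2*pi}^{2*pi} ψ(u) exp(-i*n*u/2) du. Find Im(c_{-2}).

Since ψ is real-valued, Im(c_{-2}) = -(1/(4*pi)) ∫_{-2*pi}^{2*pi} ψ(u) sin(-u) du = b_{2}/2.
Integrating by parts twice (tabular method), an antiderivative of (-2*u**2 - 2*u + 2) sin(-u) is -2*u**2*cos(u) + 4*u*sin(u) - 2*u*cos(u) + 2*sin(u) + 6*cos(u); evaluating from -2*pi to 2*pi: ∫_{-2*pi}^{2*pi} (-2*u**2 - 2*u + 2) sin(-u) du = (-8*pi**2 - 4*pi + 6) - (-8*pi**2 + 6 + 4*pi) = -8*pi.
Hence Im(c_{-2}) = (-1/(4*pi))·(-8*pi) = 2.

2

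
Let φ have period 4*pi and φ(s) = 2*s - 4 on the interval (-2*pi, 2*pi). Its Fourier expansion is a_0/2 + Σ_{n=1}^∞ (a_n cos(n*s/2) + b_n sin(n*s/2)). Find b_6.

-4/3

b_6 = (1/(2*pi)) ∫_{-2*pi}^{2*pi} φ(s) sin(3*s) ds.
Integrating by parts (boundary term plus one more integral), an antiderivative of (2*s - 4) sin(3*s) is -2*s*cos(3*s)/3 + 2*sin(3*s)/9 + 4*cos(3*s)/3; evaluating from -2*pi to 2*pi: ∫_{-2*pi}^{2*pi} (2*s - 4) sin(3*s) ds = (4/3 - 4*pi/3) - (4/3 + 4*pi/3) = -8*pi/3.
Hence b_6 = (1/(2*pi))·(-8*pi/3) = -4/3.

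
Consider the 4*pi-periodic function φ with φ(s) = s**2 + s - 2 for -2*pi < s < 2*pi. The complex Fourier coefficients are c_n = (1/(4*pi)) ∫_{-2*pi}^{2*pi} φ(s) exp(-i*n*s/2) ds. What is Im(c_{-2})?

Since φ is real-valued, Im(c_{-2}) = -(1/(4*pi)) ∫_{-2*pi}^{2*pi} φ(s) sin(-s) ds = b_{2}/2.
Integrating by parts twice (tabular method), an antiderivative of (s**2 + s - 2) sin(-s) is s**2*cos(s) - 2*s*sin(s) + s*cos(s) - sin(s) - 4*cos(s); evaluating from -2*pi to 2*pi: ∫_{-2*pi}^{2*pi} (s**2 + s - 2) sin(-s) ds = (-4 + 2*pi + 4*pi**2) - (-2*pi - 4 + 4*pi**2) = 4*pi.
Hence Im(c_{-2}) = (-1/(4*pi))·(4*pi) = -1.

-1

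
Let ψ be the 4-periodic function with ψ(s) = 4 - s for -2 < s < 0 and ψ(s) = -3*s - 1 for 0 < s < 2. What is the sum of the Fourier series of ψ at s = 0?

At s = 0 the one-sided limits are ψ(0^-) = 4 and ψ(0^+) = -1.
By Dirichlet's theorem the series converges to their average, [(4) + (-1)]/2 = 3/2.

3/2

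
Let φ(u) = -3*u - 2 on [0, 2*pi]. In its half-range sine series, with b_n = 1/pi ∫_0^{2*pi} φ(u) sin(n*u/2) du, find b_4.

b_4 = 1/pi ∫_0^{2*pi} (-3*u - 2) sin(2*u) du.
Integrating by parts (boundary term plus one more integral), an antiderivative of (-3*u - 2) sin(2*u) is 3*u*cos(2*u)/2 - 3*sin(2*u)/4 + cos(2*u); evaluating from 0 to 2*pi: ∫_{0}^{2*pi} (-3*u - 2) sin(2*u) du = (1 + 3*pi) - (1) = 3*pi.
Hence b_4 = (1/pi)·(3*pi) = 3.

3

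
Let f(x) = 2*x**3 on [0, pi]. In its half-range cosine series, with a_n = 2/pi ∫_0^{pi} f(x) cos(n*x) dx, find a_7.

a_7 = 2/pi ∫_0^{pi} (2*x**3) cos(7*x) dx.
Integrating by parts three times (tabular method), an antiderivative of (2*x**3) cos(7*x) is 2*x**3*sin(7*x)/7 + 6*x**2*cos(7*x)/49 - 12*x*sin(7*x)/343 - 12*cos(7*x)/2401; evaluating from 0 to pi: ∫_{0}^{pi} (2*x**3) cos(7*x) dx = (12/2401 - 6*pi**2/49) - (-12/2401) = 24/2401 - 6*pi**2/49.
Hence a_7 = (2/pi)·(24/2401 - 6*pi**2/49) = 12*(4 - 49*pi**2)/(2401*pi).

12*(4 - 49*pi**2)/(2401*pi)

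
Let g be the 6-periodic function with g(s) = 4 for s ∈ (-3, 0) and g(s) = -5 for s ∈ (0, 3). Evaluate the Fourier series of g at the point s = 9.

s = 9 differs from s = -3 by 2 full period(s), and the series is 6-periodic.
At s = -3 the one-sided limits are g(-3^-) = -5 and g(-3^+) = 4.
By Dirichlet's theorem the series converges to their average, [(-5) + (4)]/2 = -1/2.

-1/2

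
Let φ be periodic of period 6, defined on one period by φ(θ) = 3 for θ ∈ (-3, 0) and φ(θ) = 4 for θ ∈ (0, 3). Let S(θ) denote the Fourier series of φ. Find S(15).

θ = 15 differs from θ = 3 by 2 full period(s), and the series is 6-periodic.
At θ = 3 the one-sided limits are φ(3^-) = 4 and φ(3^+) = 3.
By Dirichlet's theorem the series converges to their average, [(4) + (3)]/2 = 7/2.

7/2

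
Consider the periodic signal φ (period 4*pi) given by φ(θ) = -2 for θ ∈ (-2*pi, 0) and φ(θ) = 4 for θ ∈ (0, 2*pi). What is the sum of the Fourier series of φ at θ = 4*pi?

θ = 4*pi differs from θ = 0 by 1 full period(s), and the series is 4*pi-periodic.
At θ = 0 the one-sided limits are φ(0^-) = -2 and φ(0^+) = 4.
By Dirichlet's theorem the series converges to their average, [(-2) + (4)]/2 = 1.

1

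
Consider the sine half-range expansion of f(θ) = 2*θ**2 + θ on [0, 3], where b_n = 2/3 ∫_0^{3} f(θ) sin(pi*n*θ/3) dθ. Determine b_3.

b_3 = 2/3 ∫_0^{3} (2*θ**2 + θ) sin(pi*θ) dθ.
Integrating by parts twice (tabular method), an antiderivative of (2*θ**2 + θ) sin(pi*θ) is -2*θ**2*cos(pi*θ)/pi + 4*θ*sin(pi*θ)/pi**2 - θ*cos(pi*θ)/pi + sin(pi*θ)/pi**2 + 4*cos(pi*θ)/pi**3; evaluating from 0 to 3: ∫_{0}^{3} (2*θ**2 + θ) sin(pi*θ) dθ = (-4/pi**3 + 21/pi) - (4/pi**3) = -8/pi**3 + 21/pi.
Hence b_3 = (2/3)·(-8/pi**3 + 21/pi) = -16/(3*pi**3) + 14/pi.

-16/(3*pi**3) + 14/pi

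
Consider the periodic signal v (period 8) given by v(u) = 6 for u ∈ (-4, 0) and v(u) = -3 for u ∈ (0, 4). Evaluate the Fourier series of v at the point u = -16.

3/2

u = -16 differs from u = 0 by -2 full period(s), and the series is 8-periodic.
At u = 0 the one-sided limits are v(0^-) = 6 and v(0^+) = -3.
By Dirichlet's theorem the series converges to their average, [(6) + (-3)]/2 = 3/2.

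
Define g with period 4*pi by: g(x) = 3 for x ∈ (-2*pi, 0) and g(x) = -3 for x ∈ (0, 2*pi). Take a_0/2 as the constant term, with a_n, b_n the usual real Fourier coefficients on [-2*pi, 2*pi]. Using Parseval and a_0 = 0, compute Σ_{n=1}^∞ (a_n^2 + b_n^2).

18

Parseval: a_0^2/2 + Σ_{n≥1} (a_n^2+b_n^2) = (1/(2*pi)) ∫_{-2*pi}^{2*pi} g(x)^2 dx = 18.
Subtract a_0^2/2 = 0: Σ (a_n^2+b_n^2) = 18.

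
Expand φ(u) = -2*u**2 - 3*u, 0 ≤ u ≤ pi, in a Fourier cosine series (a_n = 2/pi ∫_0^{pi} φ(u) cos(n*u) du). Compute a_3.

a_3 = 2/pi ∫_0^{pi} (-2*u**2 - 3*u) cos(3*u) du.
Integrating by parts twice (tabular method), an antiderivative of (-2*u**2 - 3*u) cos(3*u) is -2*u**2*sin(3*u)/3 - u*sin(3*u) - 4*u*cos(3*u)/9 + 4*sin(3*u)/27 - cos(3*u)/3; evaluating from 0 to pi: ∫_{0}^{pi} (-2*u**2 - 3*u) cos(3*u) du = (1/3 + 4*pi/9) - (-1/3) = 2/3 + 4*pi/9.
Hence a_3 = (2/pi)·(2/3 + 4*pi/9) = 4*(3 + 2*pi)/(9*pi).

4*(3 + 2*pi)/(9*pi)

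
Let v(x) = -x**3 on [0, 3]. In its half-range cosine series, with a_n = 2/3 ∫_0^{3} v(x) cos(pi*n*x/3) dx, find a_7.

162*(-4 + 49*pi**2)/(2401*pi**4)

a_7 = 2/3 ∫_0^{3} (-x**3) cos(7*pi*x/3) dx.
Integrating by parts three times (tabular method), an antiderivative of (-x**3) cos(7*pi*x/3) is -3*x**3*sin(7*pi*x/3)/(7*pi) - 27*x**2*cos(7*pi*x/3)/(49*pi**2) + 162*x*sin(7*pi*x/3)/(343*pi**3) + 486*cos(7*pi*x/3)/(2401*pi**4); evaluating from 0 to 3: ∫_{0}^{3} (-x**3) cos(7*pi*x/3) dx = (243*(-2 + 49*pi**2)/(2401*pi**4)) - (486/(2401*pi**4)) = 243*(-4 + 49*pi**2)/(2401*pi**4).
Hence a_7 = (2/3)·(243*(-4 + 49*pi**2)/(2401*pi**4)) = 162*(-4 + 49*pi**2)/(2401*pi**4).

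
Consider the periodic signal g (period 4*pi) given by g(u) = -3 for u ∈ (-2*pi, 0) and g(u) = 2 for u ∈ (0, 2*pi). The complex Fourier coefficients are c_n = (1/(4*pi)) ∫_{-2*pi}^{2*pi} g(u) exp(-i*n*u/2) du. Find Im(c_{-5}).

Since g is real-valued, Im(c_{-5}) = -(1/(4*pi)) ∫_{-2*pi}^{2*pi} g(u) sin(-5*u/2) du = b_{5}/2.
Split the integral at the breakpoints.
Directly, an antiderivative of (-3) sin(-5*u/2) is -6*cos(5*u/2)/5; evaluating from -2*pi to 0: ∫_{-2*pi}^{0} (-3) sin(-5*u/2) du = (-6/5) - (6/5) = -12/5.
Directly, an antiderivative of (2) sin(-5*u/2) is 4*cos(5*u/2)/5; evaluating from 0 to 2*pi: ∫_{0}^{2*pi} (2) sin(-5*u/2) du = (-4/5) - (4/5) = -8/5.
So ∫_{-2*pi}^{2*pi} g(u) sin(-5*u/2) du = -4.
Hence Im(c_{-5}) = (-1/(4*pi))·(-4) = 1/pi.

1/pi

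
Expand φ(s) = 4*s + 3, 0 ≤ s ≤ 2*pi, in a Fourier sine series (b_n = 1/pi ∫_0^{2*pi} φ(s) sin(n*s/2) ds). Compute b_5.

4*(3 + 4*pi)/(5*pi)

b_5 = 1/pi ∫_0^{2*pi} (4*s + 3) sin(5*s/2) ds.
Integrating by parts (boundary term plus one more integral), an antiderivative of (4*s + 3) sin(5*s/2) is -8*s*cos(5*s/2)/5 + 16*sin(5*s/2)/25 - 6*cos(5*s/2)/5; evaluating from 0 to 2*pi: ∫_{0}^{2*pi} (4*s + 3) sin(5*s/2) ds = (6/5 + 16*pi/5) - (-6/5) = 12/5 + 16*pi/5.
Hence b_5 = (1/pi)·(12/5 + 16*pi/5) = 4*(3 + 4*pi)/(5*pi).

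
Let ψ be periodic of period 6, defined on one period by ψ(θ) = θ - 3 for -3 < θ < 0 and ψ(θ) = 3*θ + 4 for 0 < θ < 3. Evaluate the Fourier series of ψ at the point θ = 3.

7/2

At θ = 3 the one-sided limits are ψ(3^-) = 13 and ψ(3^+) = -6.
By Dirichlet's theorem the series converges to their average, [(13) + (-6)]/2 = 7/2.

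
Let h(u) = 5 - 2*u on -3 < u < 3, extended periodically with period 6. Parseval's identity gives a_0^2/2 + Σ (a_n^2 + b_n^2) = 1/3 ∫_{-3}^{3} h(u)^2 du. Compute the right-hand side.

74

1/3 ∫_{-3}^{3} h(u)^2 du = 1/3 · (222) = 74.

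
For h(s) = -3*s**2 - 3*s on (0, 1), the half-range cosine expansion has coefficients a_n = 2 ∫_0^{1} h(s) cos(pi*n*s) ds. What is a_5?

24/(25*pi**2)

a_5 = 2 ∫_0^{1} (-3*s**2 - 3*s) cos(5*pi*s) ds.
Integrating by parts twice (tabular method), an antiderivative of (-3*s**2 - 3*s) cos(5*pi*s) is -3*s**2*sin(5*pi*s)/(5*pi) - 3*s*sin(5*pi*s)/(5*pi) - 6*s*cos(5*pi*s)/(25*pi**2) + 6*sin(5*pi*s)/(125*pi**3) - 3*cos(5*pi*s)/(25*pi**2); evaluating from 0 to 1: ∫_{0}^{1} (-3*s**2 - 3*s) cos(5*pi*s) ds = (9/(25*pi**2)) - (-3/(25*pi**2)) = 12/(25*pi**2).
Hence a_5 = 2·(12/(25*pi**2)) = 24/(25*pi**2).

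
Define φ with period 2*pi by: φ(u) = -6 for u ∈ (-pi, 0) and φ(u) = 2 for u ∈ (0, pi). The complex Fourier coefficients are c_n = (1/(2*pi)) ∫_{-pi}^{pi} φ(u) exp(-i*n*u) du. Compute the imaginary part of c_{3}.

Since φ is real-valued, Im(c_{3}) = -(1/(2*pi)) ∫_{-pi}^{pi} φ(u) sin(3*u) du = -b_{3}/2.
Split the integral at the breakpoints.
Directly, an antiderivative of (-6) sin(3*u) is 2*cos(3*u); evaluating from -pi to 0: ∫_{-pi}^{0} (-6) sin(3*u) du = (2) - (-2) = 4.
Directly, an antiderivative of (2) sin(3*u) is -2*cos(3*u)/3; evaluating from 0 to pi: ∫_{0}^{pi} (2) sin(3*u) du = (2/3) - (-2/3) = 4/3.
So ∫_{-pi}^{pi} φ(u) sin(3*u) du = 16/3.
Hence Im(c_{3}) = (-1/(2*pi))·(16/3) = -8/(3*pi).

-8/(3*pi)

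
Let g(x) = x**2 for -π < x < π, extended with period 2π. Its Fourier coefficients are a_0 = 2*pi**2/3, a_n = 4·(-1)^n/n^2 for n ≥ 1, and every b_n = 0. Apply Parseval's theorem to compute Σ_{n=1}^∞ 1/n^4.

pi**4/90

Parseval: a_0^2/2 + Σ a_n^2 = (1/π) ∫_{-π}^{π} g(x)^2 dx = 2*pi**4/5.
Subtract a_0^2/2 = 2*pi**4/9: Σ a_n^2 = 8*pi**4/45.
Since a_n^2 = 16/n^4, Σ 1/n^4 = pi**4/90.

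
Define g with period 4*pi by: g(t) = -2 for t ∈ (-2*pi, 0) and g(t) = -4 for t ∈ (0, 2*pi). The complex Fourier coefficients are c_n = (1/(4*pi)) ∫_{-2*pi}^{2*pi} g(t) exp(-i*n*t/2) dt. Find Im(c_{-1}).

Since g is real-valued, Im(c_{-1}) = -(1/(4*pi)) ∫_{-2*pi}^{2*pi} g(t) sin(-t/2) dt = b_{1}/2.
Split the integral at the breakpoints.
Directly, an antiderivative of (-2) sin(-t/2) is -4*cos(t/2); evaluating from -2*pi to 0: ∫_{-2*pi}^{0} (-2) sin(-t/2) dt = (-4) - (4) = -8.
Directly, an antiderivative of (-4) sin(-t/2) is -8*cos(t/2); evaluating from 0 to 2*pi: ∫_{0}^{2*pi} (-4) sin(-t/2) dt = (8) - (-8) = 16.
So ∫_{-2*pi}^{2*pi} g(t) sin(-t/2) dt = 8.
Hence Im(c_{-1}) = (-1/(4*pi))·(8) = -2/pi.

-2/pi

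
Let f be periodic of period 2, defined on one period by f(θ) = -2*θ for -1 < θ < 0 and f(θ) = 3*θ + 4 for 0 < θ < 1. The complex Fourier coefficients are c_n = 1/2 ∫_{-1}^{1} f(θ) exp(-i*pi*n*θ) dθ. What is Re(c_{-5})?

Since f is real-valued, Re(c_{-5}) = 1/2 ∫_{-1}^{1} f(θ) cos(-5*pi*θ) dθ = a_{5}/2.
Split the integral at the breakpoints.
Integrating by parts (boundary term plus one more integral), an antiderivative of (-2*θ) cos(-5*pi*θ) is -2*θ*sin(5*pi*θ)/(5*pi) - 2*cos(5*pi*θ)/(25*pi**2); evaluating from -1 to 0: ∫_{-1}^{0} (-2*θ) cos(-5*pi*θ) dθ = (-2/(25*pi**2)) - (2/(25*pi**2)) = -4/(25*pi**2).
Integrating by parts (boundary term plus one more integral), an antiderivative of (3*θ + 4) cos(-5*pi*θ) is 3*θ*sin(5*pi*θ)/(5*pi) + 4*sin(5*pi*θ)/(5*pi) + 3*cos(5*pi*θ)/(25*pi**2); evaluating from 0 to 1: ∫_{0}^{1} (3*θ + 4) cos(-5*pi*θ) dθ = (-3/(25*pi**2)) - (3/(25*pi**2)) = -6/(25*pi**2).
So ∫_{-1}^{1} f(θ) cos(-5*pi*θ) dθ = -2/(5*pi**2).
Hence Re(c_{-5}) = (1/2)·(-2/(5*pi**2)) = -1/(5*pi**2).

-1/(5*pi**2)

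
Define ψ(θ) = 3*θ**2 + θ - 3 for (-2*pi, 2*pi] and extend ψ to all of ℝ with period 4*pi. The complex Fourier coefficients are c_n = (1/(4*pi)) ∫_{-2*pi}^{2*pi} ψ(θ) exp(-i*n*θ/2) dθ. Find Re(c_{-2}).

Since ψ is real-valued, Re(c_{-2}) = (1/(4*pi)) ∫_{-2*pi}^{2*pi} ψ(θ) cos(-θ) dθ = a_{2}/2.
Integrating by parts twice (tabular method), an antiderivative of (3*θ**2 + θ - 3) cos(-θ) is 3*θ**2*sin(θ) + θ*sin(θ) + 6*θ*cos(θ) - 9*sin(θ) + cos(θ); evaluating from -2*pi to 2*pi: ∫_{-2*pi}^{2*pi} (3*θ**2 + θ - 3) cos(-θ) dθ = (1 + 12*pi) - (1 - 12*pi) = 24*pi.
Hence Re(c_{-2}) = (1/(4*pi))·(24*pi) = 6.

6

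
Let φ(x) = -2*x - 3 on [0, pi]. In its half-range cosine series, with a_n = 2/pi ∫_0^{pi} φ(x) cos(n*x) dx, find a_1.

a_1 = 2/pi ∫_0^{pi} (-2*x - 3) cos(x) dx.
Integrating by parts (boundary term plus one more integral), an antiderivative of (-2*x - 3) cos(x) is -2*x*sin(x) - 3*sin(x) - 2*cos(x); evaluating from 0 to pi: ∫_{0}^{pi} (-2*x - 3) cos(x) dx = (2) - (-2) = 4.
Hence a_1 = (2/pi)·(4) = 8/pi.

8/pi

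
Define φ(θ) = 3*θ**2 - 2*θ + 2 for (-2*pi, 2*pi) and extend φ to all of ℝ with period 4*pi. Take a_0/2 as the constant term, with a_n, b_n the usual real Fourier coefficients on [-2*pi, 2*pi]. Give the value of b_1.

-8

b_1 = (1/(2*pi)) ∫_{-2*pi}^{2*pi} φ(θ) sin(θ/2) dθ.
Integrating by parts twice (tabular method), an antiderivative of (3*θ**2 - 2*θ + 2) sin(θ/2) is -6*θ**2*cos(θ/2) + 24*θ*sin(θ/2) + 4*θ*cos(θ/2) - 8*sin(θ/2) + 44*cos(θ/2); evaluating from -2*pi to 2*pi: ∫_{-2*pi}^{2*pi} (3*θ**2 - 2*θ + 2) sin(θ/2) dθ = (-44 - 8*pi + 24*pi**2) - (-44 + 8*pi + 24*pi**2) = -16*pi.
Hence b_1 = (1/(2*pi))·(-16*pi) = -8.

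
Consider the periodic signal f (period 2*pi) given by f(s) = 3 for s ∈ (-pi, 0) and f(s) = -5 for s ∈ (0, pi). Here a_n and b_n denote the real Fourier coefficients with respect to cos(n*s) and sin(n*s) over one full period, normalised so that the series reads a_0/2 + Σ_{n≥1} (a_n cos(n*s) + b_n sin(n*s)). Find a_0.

-2

a_0 = 1/pi ∫_{-pi}^{pi} f(s) ds = 1/pi · (-2*pi) = -2.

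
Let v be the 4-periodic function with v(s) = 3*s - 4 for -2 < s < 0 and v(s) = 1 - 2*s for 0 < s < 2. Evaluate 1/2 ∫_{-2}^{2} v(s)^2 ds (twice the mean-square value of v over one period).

1/2 ∫_{-2}^{2} v(s)^2 ds = 1/2 · (326/3) = 163/3.

163/3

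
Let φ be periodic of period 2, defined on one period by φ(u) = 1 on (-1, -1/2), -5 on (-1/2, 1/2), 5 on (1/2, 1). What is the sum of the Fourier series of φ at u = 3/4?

5

φ is continuous at u = 3/4 with value 5, so the series converges to 5 there.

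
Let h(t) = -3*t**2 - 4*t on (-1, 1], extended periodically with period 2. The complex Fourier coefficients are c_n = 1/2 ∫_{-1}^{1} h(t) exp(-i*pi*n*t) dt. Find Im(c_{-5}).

Since h is real-valued, Im(c_{-5}) = -1/2 ∫_{-1}^{1} h(t) sin(-5*pi*t) dt = b_{5}/2.
Integrating by parts twice (tabular method), an antiderivative of (-3*t**2 - 4*t) sin(-5*pi*t) is -3*t**2*cos(5*pi*t)/(5*pi) + 6*t*sin(5*pi*t)/(25*pi**2) - 4*t*cos(5*pi*t)/(5*pi) + 4*sin(5*pi*t)/(25*pi**2) + 6*cos(5*pi*t)/(125*pi**3); evaluating from -1 to 1: ∫_{-1}^{1} (-3*t**2 - 4*t) sin(-5*pi*t) dt = ((-6 + 175*pi**2)/(125*pi**3)) - ((-25*pi**2 - 6)/(125*pi**3)) = 8/(5*pi).
Hence Im(c_{-5}) = (-1/2)·(8/(5*pi)) = -4/(5*pi).

-4/(5*pi)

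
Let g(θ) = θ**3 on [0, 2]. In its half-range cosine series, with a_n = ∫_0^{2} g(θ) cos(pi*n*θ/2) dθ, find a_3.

a_3 = ∫_0^{2} (θ**3) cos(3*pi*θ/2) dθ.
Integrating by parts three times (tabular method), an antiderivative of (θ**3) cos(3*pi*θ/2) is 2*θ**3*sin(3*pi*θ/2)/(3*pi) + 4*θ**2*cos(3*pi*θ/2)/(3*pi**2) - 16*θ*sin(3*pi*θ/2)/(9*pi**3) - 32*cos(3*pi*θ/2)/(27*pi**4); evaluating from 0 to 2: ∫_{0}^{2} (θ**3) cos(3*pi*θ/2) dθ = (16*(2 - 9*pi**2)/(27*pi**4)) - (-32/(27*pi**4)) = 16*(4 - 9*pi**2)/(27*pi**4).
Hence a_3 = 16*(4 - 9*pi**2)/(27*pi**4).

16*(4 - 9*pi**2)/(27*pi**4)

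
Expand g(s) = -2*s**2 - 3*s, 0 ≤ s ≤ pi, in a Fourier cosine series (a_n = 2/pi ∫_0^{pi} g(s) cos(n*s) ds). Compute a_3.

4*(3 + 2*pi)/(9*pi)

a_3 = 2/pi ∫_0^{pi} (-2*s**2 - 3*s) cos(3*s) ds.
Integrating by parts twice (tabular method), an antiderivative of (-2*s**2 - 3*s) cos(3*s) is -2*s**2*sin(3*s)/3 - s*sin(3*s) - 4*s*cos(3*s)/9 + 4*sin(3*s)/27 - cos(3*s)/3; evaluating from 0 to pi: ∫_{0}^{pi} (-2*s**2 - 3*s) cos(3*s) ds = (1/3 + 4*pi/9) - (-1/3) = 2/3 + 4*pi/9.
Hence a_3 = (2/pi)·(2/3 + 4*pi/9) = 4*(3 + 2*pi)/(9*pi).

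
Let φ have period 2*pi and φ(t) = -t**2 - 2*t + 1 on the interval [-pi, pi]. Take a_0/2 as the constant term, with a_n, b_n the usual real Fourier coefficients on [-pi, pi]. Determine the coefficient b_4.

1

b_4 = 1/pi ∫_{-pi}^{pi} φ(t) sin(4*t) dt.
Integrating by parts twice (tabular method), an antiderivative of (-t**2 - 2*t + 1) sin(4*t) is t**2*cos(4*t)/4 - t*sin(4*t)/8 + t*cos(4*t)/2 - sin(4*t)/8 - 9*cos(4*t)/32; evaluating from -pi to pi: ∫_{-pi}^{pi} (-t**2 - 2*t + 1) sin(4*t) dt = (-9/32 + pi/2 + pi**2/4) - (-pi/2 - 9/32 + pi**2/4) = pi.
Hence b_4 = (1/pi)·(pi) = 1.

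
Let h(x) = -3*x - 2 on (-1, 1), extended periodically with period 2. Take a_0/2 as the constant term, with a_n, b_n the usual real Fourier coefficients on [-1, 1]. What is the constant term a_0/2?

-2

a_0 = ∫_{-1}^{1} h(x) dx = -4.
So the constant term a_0/2 = -2.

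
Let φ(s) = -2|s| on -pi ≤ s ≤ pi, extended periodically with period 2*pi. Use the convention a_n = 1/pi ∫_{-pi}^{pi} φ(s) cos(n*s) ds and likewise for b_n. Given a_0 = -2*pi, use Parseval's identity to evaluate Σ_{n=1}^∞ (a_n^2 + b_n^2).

Parseval: a_0^2/2 + Σ_{n≥1} (a_n^2+b_n^2) = 1/pi ∫_{-pi}^{pi} φ(s)^2 ds = 8*pi**2/3.
Subtract a_0^2/2 = 2*pi**2: Σ (a_n^2+b_n^2) = 2*pi**2/3.

2*pi**2/3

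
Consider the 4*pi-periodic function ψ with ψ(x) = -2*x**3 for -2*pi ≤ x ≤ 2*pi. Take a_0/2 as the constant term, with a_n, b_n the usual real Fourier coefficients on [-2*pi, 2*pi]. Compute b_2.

b_2 = (1/(2*pi)) ∫_{-2*pi}^{2*pi} ψ(x) sin(x) dx.
ψ is odd and sin(x) is odd, so the integrand is even and b_2 = 1/pi ∫_0^{2*pi} ψ(x) sin(x) dx.
Integrating by parts three times (tabular method), an antiderivative of (-2*x**3) sin(x) is 2*x**3*cos(x) - 6*x**2*sin(x) - 12*x*cos(x) + 12*sin(x); evaluating from 0 to 2*pi: ∫_{0}^{2*pi} (-2*x**3) sin(x) dx = (-24*pi + 16*pi**3) - (0) = -24*pi + 16*pi**3.
Hence b_2 = (1/pi)·(-24*pi + 16*pi**3) = -24 + 16*pi**2.

-24 + 16*pi**2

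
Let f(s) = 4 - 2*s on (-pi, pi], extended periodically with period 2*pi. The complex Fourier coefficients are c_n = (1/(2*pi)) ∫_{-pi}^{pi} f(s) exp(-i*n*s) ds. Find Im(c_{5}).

2/5

Since f is real-valued, Im(c_{5}) = -(1/(2*pi)) ∫_{-pi}^{pi} f(s) sin(5*s) ds = -b_{5}/2.
Integrating by parts (boundary term plus one more integral), an antiderivative of (4 - 2*s) sin(5*s) is 2*s*cos(5*s)/5 - 2*sin(5*s)/25 - 4*cos(5*s)/5; evaluating from -pi to pi: ∫_{-pi}^{pi} (4 - 2*s) sin(5*s) ds = (4/5 - 2*pi/5) - (4/5 + 2*pi/5) = -4*pi/5.
Hence Im(c_{5}) = (-1/(2*pi))·(-4*pi/5) = 2/5.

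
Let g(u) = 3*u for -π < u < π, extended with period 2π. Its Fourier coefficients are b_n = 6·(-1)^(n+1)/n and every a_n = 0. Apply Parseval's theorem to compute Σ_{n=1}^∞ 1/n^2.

pi**2/6

Parseval: Σ b_n^2 = (1/π) ∫_{-π}^{π} g(u)^2 du = 6*pi**2.
Σ b_n^2 = Σ 36/n^2, so Σ 1/n^2 = (6*pi**2)/36 = pi**2/6.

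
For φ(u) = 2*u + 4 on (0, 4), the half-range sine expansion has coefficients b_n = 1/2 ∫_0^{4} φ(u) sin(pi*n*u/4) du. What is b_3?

b_3 = 1/2 ∫_0^{4} (2*u + 4) sin(3*pi*u/4) du.
Integrating by parts (boundary term plus one more integral), an antiderivative of (2*u + 4) sin(3*pi*u/4) is -8*u*cos(3*pi*u/4)/(3*pi) + 32*sin(3*pi*u/4)/(9*pi**2) - 16*cos(3*pi*u/4)/(3*pi); evaluating from 0 to 4: ∫_{0}^{4} (2*u + 4) sin(3*pi*u/4) du = (16/pi) - (-16/(3*pi)) = 64/(3*pi).
Hence b_3 = (1/2)·(64/(3*pi)) = 32/(3*pi).

32/(3*pi)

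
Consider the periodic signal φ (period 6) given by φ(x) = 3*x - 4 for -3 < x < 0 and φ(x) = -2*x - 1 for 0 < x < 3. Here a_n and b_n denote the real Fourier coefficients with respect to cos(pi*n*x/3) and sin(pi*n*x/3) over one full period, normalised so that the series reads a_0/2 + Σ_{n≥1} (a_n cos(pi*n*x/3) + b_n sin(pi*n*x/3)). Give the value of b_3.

b_3 = 1/3 ∫_{-3}^{3} φ(x) sin(pi*x) dx.
Split the integral at the breakpoints.
Integrating by parts (boundary term plus one more integral), an antiderivative of (3*x - 4) sin(pi*x) is -3*x*cos(pi*x)/pi + 3*sin(pi*x)/pi**2 + 4*cos(pi*x)/pi; evaluating from -3 to 0: ∫_{-3}^{0} (3*x - 4) sin(pi*x) dx = (4/pi) - (-13/pi) = 17/pi.
Integrating by parts (boundary term plus one more integral), an antiderivative of (-2*x - 1) sin(pi*x) is 2*x*cos(pi*x)/pi - 2*sin(pi*x)/pi**2 + cos(pi*x)/pi; evaluating from 0 to 3: ∫_{0}^{3} (-2*x - 1) sin(pi*x) dx = (-7/pi) - (1/pi) = -8/pi.
Summing the pieces and multiplying by (1/3) gives b_3 = 3/pi.

3/pi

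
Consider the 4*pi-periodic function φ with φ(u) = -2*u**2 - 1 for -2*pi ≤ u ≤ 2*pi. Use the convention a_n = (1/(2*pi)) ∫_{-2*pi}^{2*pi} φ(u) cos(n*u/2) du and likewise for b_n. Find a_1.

a_1 = (1/(2*pi)) ∫_{-2*pi}^{2*pi} φ(u) cos(u/2) du.
φ is even and cos(u/2) is even, so the integrand is even and a_1 = 1/pi ∫_0^{2*pi} φ(u) cos(u/2) du.
Integrating by parts twice (tabular method), an antiderivative of (-2*u**2 - 1) cos(u/2) is -4*u**2*sin(u/2) - 16*u*cos(u/2) + 30*sin(u/2); evaluating from 0 to 2*pi: ∫_{0}^{2*pi} (-2*u**2 - 1) cos(u/2) du = (32*pi) - (0) = 32*pi.
Hence a_1 = (1/pi)·(32*pi) = 32.

32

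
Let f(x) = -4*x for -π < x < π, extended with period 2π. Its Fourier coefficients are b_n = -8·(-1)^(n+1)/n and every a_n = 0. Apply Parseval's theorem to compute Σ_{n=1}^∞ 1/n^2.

pi**2/6

Parseval: Σ b_n^2 = (1/π) ∫_{-π}^{π} f(x)^2 dx = 32*pi**2/3.
Σ b_n^2 = Σ 64/n^2, so Σ 1/n^2 = (32*pi**2/3)/64 = pi**2/6.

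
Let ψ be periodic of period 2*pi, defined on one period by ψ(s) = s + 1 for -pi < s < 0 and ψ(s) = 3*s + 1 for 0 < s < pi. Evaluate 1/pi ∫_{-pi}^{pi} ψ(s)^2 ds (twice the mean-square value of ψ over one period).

1/pi ∫_{-pi}^{pi} ψ(s)^2 ds = 1/pi · (2*pi*(3 + 3*pi + 5*pi**2)/3) = 2 + 2*pi + 10*pi**2/3.

2 + 2*pi + 10*pi**2/3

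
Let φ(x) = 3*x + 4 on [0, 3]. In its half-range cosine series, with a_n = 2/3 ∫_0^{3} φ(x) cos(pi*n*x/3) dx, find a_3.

-4/pi**2

a_3 = 2/3 ∫_0^{3} (3*x + 4) cos(pi*x) dx.
Integrating by parts (boundary term plus one more integral), an antiderivative of (3*x + 4) cos(pi*x) is 3*x*sin(pi*x)/pi + 4*sin(pi*x)/pi + 3*cos(pi*x)/pi**2; evaluating from 0 to 3: ∫_{0}^{3} (3*x + 4) cos(pi*x) dx = (-3/pi**2) - (3/pi**2) = -6/pi**2.
Hence a_3 = (2/3)·(-6/pi**2) = -4/pi**2.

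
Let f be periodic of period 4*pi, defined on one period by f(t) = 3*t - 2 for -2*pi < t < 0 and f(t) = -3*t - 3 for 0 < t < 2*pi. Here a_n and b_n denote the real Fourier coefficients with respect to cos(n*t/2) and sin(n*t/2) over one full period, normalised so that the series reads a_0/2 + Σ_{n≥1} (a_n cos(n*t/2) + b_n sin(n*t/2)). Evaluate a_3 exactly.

8/(3*pi)

a_3 = (1/(2*pi)) ∫_{-2*pi}^{2*pi} f(t) cos(3*t/2) dt.
Split the integral at the breakpoints.
Integrating by parts (boundary term plus one more integral), an antiderivative of (3*t - 2) cos(3*t/2) is 2*t*sin(3*t/2) - 4*sin(3*t/2)/3 + 4*cos(3*t/2)/3; evaluating from -2*pi to 0: ∫_{-2*pi}^{0} (3*t - 2) cos(3*t/2) dt = (4/3) - (-4/3) = 8/3.
Integrating by parts (boundary term plus one more integral), an antiderivative of (-3*t - 3) cos(3*t/2) is -2*t*sin(3*t/2) - 2*sin(3*t/2) - 4*cos(3*t/2)/3; evaluating from 0 to 2*pi: ∫_{0}^{2*pi} (-3*t - 3) cos(3*t/2) dt = (4/3) - (-4/3) = 8/3.
Summing the pieces and multiplying by (1/(2*pi)) gives a_3 = 8/(3*pi).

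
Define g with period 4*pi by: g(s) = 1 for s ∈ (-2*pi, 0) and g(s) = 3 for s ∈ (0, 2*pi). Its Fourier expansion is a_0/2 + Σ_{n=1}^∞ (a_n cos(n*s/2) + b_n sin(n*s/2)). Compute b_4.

b_4 = (1/(2*pi)) ∫_{-2*pi}^{2*pi} g(s) sin(2*s) ds.
Split the integral at the breakpoints.
Directly, an antiderivative of (1) sin(2*s) is -cos(2*s)/2; evaluating from -2*pi to 0: ∫_{-2*pi}^{0} (1) sin(2*s) ds = (-1/2) - (-1/2) = 0.
Directly, an antiderivative of (3) sin(2*s) is -3*cos(2*s)/2; evaluating from 0 to 2*pi: ∫_{0}^{2*pi} (3) sin(2*s) ds = (-3/2) - (-3/2) = 0.
Summing the pieces and multiplying by (1/(2*pi)) gives b_4 = 0.

0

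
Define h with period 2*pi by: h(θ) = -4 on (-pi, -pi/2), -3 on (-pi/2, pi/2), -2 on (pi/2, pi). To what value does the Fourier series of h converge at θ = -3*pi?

-3

θ = -3*pi differs from θ = -pi by -1 full period(s), and the series is 2*pi-periodic.
At θ = -pi the one-sided limits are h(-pi^-) = -2 and h(-pi^+) = -4.
By Dirichlet's theorem the series converges to their average, [(-2) + (-4)]/2 = -3.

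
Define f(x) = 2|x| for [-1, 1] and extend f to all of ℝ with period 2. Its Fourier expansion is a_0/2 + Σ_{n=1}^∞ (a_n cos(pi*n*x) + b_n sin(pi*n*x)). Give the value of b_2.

0

b_2 = ∫_{-1}^{1} f(x) sin(2*pi*x) dx.
f is even and sin(2*pi*x) is odd, so the integrand is odd over a symmetric interval and the integral vanishes.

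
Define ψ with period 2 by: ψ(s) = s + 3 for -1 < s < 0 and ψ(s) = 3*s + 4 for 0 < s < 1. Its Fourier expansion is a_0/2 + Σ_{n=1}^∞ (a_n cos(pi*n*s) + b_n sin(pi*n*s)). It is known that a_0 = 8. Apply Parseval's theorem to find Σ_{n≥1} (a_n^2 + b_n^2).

Parseval: a_0^2/2 + Σ_{n≥1} (a_n^2+b_n^2) = ∫_{-1}^{1} ψ(s)^2 ds = 112/3.
Subtract a_0^2/2 = 32: Σ (a_n^2+b_n^2) = 16/3.

16/3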